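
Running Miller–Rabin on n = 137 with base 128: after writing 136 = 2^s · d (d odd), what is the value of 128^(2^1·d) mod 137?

n − 1 = 136 = 2^3 · 17, so s = 3 and d = 17.
x_0 = 128^17 mod 137 = 37.
x_1 = 37^2 mod 137 = 136.

136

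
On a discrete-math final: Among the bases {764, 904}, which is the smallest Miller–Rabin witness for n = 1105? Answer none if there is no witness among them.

n − 1 = 1104 = 2^4 · 69, so s = 4 and d = 69.
Base 764: x_0 = 764^69 mod 1105 = 1104. x_0 = 1104 ≡ −1, so 764 is not a witness.
Base 904: x_0 = 904^69 mod 1105 = 294. x_0 is neither 1 nor 1104, so continue squaring. x_1 = 294^2 mod 1105 = 246. x_2 = 246^2 mod 1105 = 846. x_3 = 846^2 mod 1105 = 781. Reached i = s−1 = 3 without hitting −1: 904 is a Miller–Rabin witness and 1105 is composite.
The smallest witness among the given bases is 904.

904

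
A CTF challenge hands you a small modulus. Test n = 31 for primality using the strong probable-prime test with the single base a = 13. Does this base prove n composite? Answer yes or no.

n − 1 = 30 = 2^1 · 15, so s = 1 and d = 15.
x_0 = 13^15 mod 31 = 30.
x_0 = 30 ≡ −1, so 13 is not a witness.

no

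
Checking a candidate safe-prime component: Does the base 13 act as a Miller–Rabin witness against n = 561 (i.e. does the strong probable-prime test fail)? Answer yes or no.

yes

n − 1 = 560 = 2^4 · 35, so s = 4 and d = 35.
x_0 = 13^35 mod 561 = 208.
x_0 is neither 1 nor 560, so continue squaring.
x_1 = 208^2 mod 561 = 67.
x_2 = 67^2 mod 561 = 1.
x_2 = 1 but x_1 ≠ ±1, a nontrivial square root of 1 — 13 is a witness and 561 is composite.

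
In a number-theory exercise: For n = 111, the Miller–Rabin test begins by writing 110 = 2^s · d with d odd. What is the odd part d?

Halving: 110 → 55; 55 is odd.
So 110 = 2^1 · 55.

55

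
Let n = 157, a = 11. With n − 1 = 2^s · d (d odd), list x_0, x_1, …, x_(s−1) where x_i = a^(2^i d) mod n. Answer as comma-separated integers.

n − 1 = 156 = 2^2 · 39, so s = 2 and d = 39.
x_0 = 11^39 mod 157 = 1.
x_1 = 1^2 mod 157 = 1.

1, 1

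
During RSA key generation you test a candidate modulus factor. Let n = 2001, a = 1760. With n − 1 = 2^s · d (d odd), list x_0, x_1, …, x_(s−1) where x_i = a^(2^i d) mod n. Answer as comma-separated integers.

n − 1 = 2000 = 2^4 · 125, so s = 4 and d = 125.
x_0 = 1760^125 mod 2001 = 335.
x_1 = 335^2 mod 2001 = 169.
x_2 = 169^2 mod 2001 = 547.
x_3 = 547^2 mod 2001 = 1060.

335, 169, 547, 1060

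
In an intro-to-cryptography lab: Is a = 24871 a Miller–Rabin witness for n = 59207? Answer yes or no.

no

n − 1 = 59206 = 2^1 · 29603, so s = 1 and d = 29603.
x_0 = 24871^29603 mod 59207 = 1.
x_0 = 1, so 24871 is not a witness.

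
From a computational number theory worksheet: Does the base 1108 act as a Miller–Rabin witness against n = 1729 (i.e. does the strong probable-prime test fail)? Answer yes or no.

n − 1 = 1728 = 2^6 · 27, so s = 6 and d = 27.
Repeated squaring mod 1729: 1108^1 ≡ 1108, 1108^2 ≡ 74, 1108^4 ≡ 289, 1108^8 ≡ 529, 1108^16 ≡ 1472.
27 = 16 + 8 + 2 + 1, so 1108^27 ≡ 1472·529·74·1108 ≡ 1 (mod 1729).
x_0 = 1108^27 mod 1729 = 1.
x_0 = 1, so 1108 is not a witness.

no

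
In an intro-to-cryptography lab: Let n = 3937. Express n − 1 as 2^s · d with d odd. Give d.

123

Halving: 3936 → 1968 → 984 → 492 → 246 → 123; 123 is odd.
So 3936 = 2^5 · 123.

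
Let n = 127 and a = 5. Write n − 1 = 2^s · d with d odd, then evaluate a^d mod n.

n − 1 = 126 = 2^1 · 63, so s = 1 and d = 63.
5^63 mod 127 = 126.

126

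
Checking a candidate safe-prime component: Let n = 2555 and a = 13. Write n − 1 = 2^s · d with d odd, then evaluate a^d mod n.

923

n − 1 = 2554 = 2^1 · 1277, so s = 1 and d = 1277.
Repeated squaring mod 2555: 13^1 ≡ 13, 13^2 ≡ 169, 13^4 ≡ 456, 13^8 ≡ 981, 13^16 ≡ 1681, 13^32 ≡ 2486, 13^64 ≡ 2206, 13^128 ≡ 1716, 13^256 ≡ 1296, 13^512 ≡ 981, 13^1024 ≡ 1681.
1277 = 1024 + 128 + 64 + 32 + 16 + 8 + 4 + 1, so 13^1277 ≡ 1681·1716·2206·2486·1681·981·456·13 ≡ 923 (mod 2555).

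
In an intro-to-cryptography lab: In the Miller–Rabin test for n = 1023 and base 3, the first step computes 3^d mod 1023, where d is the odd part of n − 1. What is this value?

n − 1 = 1022 = 2^1 · 511, so s = 1 and d = 511.
3^511 mod 1023 = 3.

3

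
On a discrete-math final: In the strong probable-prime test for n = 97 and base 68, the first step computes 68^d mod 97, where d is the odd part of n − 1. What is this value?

n − 1 = 96 = 2^5 · 3, so s = 5 and d = 3.
68^3 mod 97 = 55.

55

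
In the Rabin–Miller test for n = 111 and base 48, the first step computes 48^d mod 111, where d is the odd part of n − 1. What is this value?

n − 1 = 110 = 2^1 · 55, so s = 1 and d = 55.
48^55 mod 111 = 48.

48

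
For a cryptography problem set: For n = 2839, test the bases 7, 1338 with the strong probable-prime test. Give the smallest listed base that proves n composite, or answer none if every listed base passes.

7

n − 1 = 2838 = 2^1 · 1419, so s = 1 and d = 1419.
Base 7: x_0 = 7^1419 mod 2839 = 796. x_0 ∉ {1, 2838} and s = 1, so 7 is a Miller–Rabin witness and 2839 is composite.
Base 1338: x_0 = 1338^1419 mod 2839 = 924. x_0 ∉ {1, 2838} and s = 1, so 1338 is a Miller–Rabin witness and 2839 is composite.
The smallest witness among the given bases is 7.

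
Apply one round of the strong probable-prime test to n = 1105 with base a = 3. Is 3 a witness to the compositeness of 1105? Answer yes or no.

yes

n − 1 = 1104 = 2^4 · 69, so s = 4 and d = 69.
x_0 = 3^69 mod 1105 = 1093.
x_0 is neither 1 nor 1104, so continue squaring.
x_1 = 1093^2 mod 1105 = 144.
x_2 = 144^2 mod 1105 = 846.
x_3 = 846^2 mod 1105 = 781.
Reached i = s−1 = 3 without hitting −1: 3 is a Miller–Rabin witness and 1105 is composite.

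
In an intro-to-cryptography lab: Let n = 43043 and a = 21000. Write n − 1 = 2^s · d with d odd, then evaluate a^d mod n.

n − 1 = 43042 = 2^1 · 21521, so s = 1 and d = 21521.
21000^21521 mod 43043 = 16996.

16996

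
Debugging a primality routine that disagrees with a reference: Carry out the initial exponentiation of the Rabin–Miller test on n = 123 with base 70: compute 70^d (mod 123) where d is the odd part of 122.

94

n − 1 = 122 = 2^1 · 61, so s = 1 and d = 61.
Repeated squaring mod 123: 70^1 ≡ 70, 70^2 ≡ 103, 70^4 ≡ 31, 70^8 ≡ 100, 70^16 ≡ 37, 70^32 ≡ 16.
61 = 32 + 16 + 8 + 4 + 1, so 70^61 ≡ 16·37·100·31·70 ≡ 94 (mod 123).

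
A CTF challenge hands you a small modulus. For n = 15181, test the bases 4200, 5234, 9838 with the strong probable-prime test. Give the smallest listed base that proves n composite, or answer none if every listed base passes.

n − 1 = 15180 = 2^2 · 3795, so s = 2 and d = 3795.
Base 4200: x_0 = 4200^3795 mod 15181 = 1. x_0 = 1, so 4200 is not a witness.
Base 5234: x_0 = 5234^3795 mod 15181 = 7098. x_0 is neither 1 nor 15180, so continue squaring. x_1 = 7098^2 mod 15181 = 11046. Reached i = s−1 = 1 without hitting −1: 5234 is a Miller–Rabin witness and 15181 is composite.
Base 9838: x_0 = 9838^3795 mod 15181 = 13441. x_0 is neither 1 nor 15180, so continue squaring. x_1 = 13441^2 mod 15181 = 6581. Reached i = s−1 = 1 without hitting −1: 9838 is a Miller–Rabin witness and 15181 is composite.
The smallest witness among the given bases is 5234.

5234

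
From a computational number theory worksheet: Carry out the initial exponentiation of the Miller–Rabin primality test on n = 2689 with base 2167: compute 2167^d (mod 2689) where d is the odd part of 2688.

2516

n − 1 = 2688 = 2^7 · 21, so s = 7 and d = 21.
Repeated squaring mod 2689: 2167^1 ≡ 2167, 2167^2 ≡ 895, 2167^4 ≡ 2392, 2167^8 ≡ 2161, 2167^16 ≡ 1817.
21 = 16 + 4 + 1, so 2167^21 ≡ 1817·2392·2167 ≡ 2516 (mod 2689).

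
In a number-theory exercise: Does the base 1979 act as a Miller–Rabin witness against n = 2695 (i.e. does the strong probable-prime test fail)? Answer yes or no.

n − 1 = 2694 = 2^1 · 1347, so s = 1 and d = 1347.
Repeated squaring mod 2695: 1979^1 ≡ 1979, 1979^2 ≡ 606, 1979^4 ≡ 716, 1979^8 ≡ 606, 1979^16 ≡ 716, 1979^32 ≡ 606, 1979^64 ≡ 716, 1979^128 ≡ 606, 1979^256 ≡ 716, 1979^512 ≡ 606, 1979^1024 ≡ 716.
1347 = 1024 + 256 + 64 + 2 + 1, so 1979^1347 ≡ 716·716·716·606·1979 ≡ 2694 (mod 2695).
x_0 = 1979^1347 mod 2695 = 2694.
x_0 = 2694 ≡ −1, so 1979 is not a witness.

no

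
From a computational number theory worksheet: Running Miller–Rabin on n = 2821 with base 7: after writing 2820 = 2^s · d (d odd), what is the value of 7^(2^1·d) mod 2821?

n − 1 = 2820 = 2^2 · 705, so s = 2 and d = 705.
x_0 = 7^705 mod 2821 = 931.
x_1 = 931^2 mod 2821 = 714.

714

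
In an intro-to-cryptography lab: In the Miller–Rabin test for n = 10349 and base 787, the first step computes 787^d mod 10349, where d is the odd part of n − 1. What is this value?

n − 1 = 10348 = 2^2 · 2587, so s = 2 and d = 2587.
Repeated squaring mod 10349: 787^1 ≡ 787, 787^2 ≡ 8778, 787^4 ≡ 4979, 787^8 ≡ 4586, 787^16 ≡ 2228, 787^32 ≡ 6813, 787^64 ≡ 1704, 787^128 ≡ 5896, 787^256 ≡ 525, 787^512 ≡ 6551, 787^1024 ≡ 8647, 787^2048 ≡ 9433.
2587 = 2048 + 512 + 16 + 8 + 2 + 1, so 787^2587 ≡ 9433·6551·2228·4586·8778·787 ≡ 10088 (mod 10349).

10088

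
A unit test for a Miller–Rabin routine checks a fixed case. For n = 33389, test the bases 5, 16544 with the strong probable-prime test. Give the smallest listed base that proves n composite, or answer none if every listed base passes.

5

n − 1 = 33388 = 2^2 · 8347, so s = 2 and d = 8347.
Base 5: x_0 = 5^8347 mod 33389 = 12618. x_0 is neither 1 nor 33388, so continue squaring. x_1 = 12618^2 mod 33389 = 15172. Reached i = s−1 = 1 without hitting −1: 5 is a Miller–Rabin witness and 33389 is composite.
Base 16544: x_0 = 16544^8347 mod 33389 = 22985. x_0 is neither 1 nor 33388, so continue squaring. x_1 = 22985^2 mod 33389 = 29467. Reached i = s−1 = 1 without hitting −1: 16544 is a Miller–Rabin witness and 33389 is composite.
The smallest witness among the given bases is 5.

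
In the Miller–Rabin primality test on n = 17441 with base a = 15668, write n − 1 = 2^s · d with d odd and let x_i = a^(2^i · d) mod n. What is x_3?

n − 1 = 17440 = 2^5 · 545, so s = 5 and d = 545.
Repeated squaring mod 17441: 15668^1 ≡ 15668, 15668^2 ≡ 4149, 15668^4 ≡ 17375, 15668^8 ≡ 4356, 15668^16 ≡ 16369, 15668^32 ≡ 15519, 15668^64 ≡ 14033, 15668^128 ≡ 16199, 15668^256 ≡ 7756, 15668^512 ≡ 1527.
545 = 512 + 32 + 1, so 15668^545 ≡ 1527·15519·15668 ≡ 9830 (mod 17441).
x_0 = 9830.
x_1 = 9830^2 mod 17441 = 5760.
x_2 = 5760^2 mod 17441 = 4818.
x_3 = 4818^2 mod 17441 = 16594.

16594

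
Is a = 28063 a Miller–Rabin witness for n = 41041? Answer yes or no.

yes

n − 1 = 41040 = 2^4 · 2565, so s = 4 and d = 2565.
x_0 = 28063^2565 mod 41041 = 560.
x_0 is neither 1 nor 41040, so continue squaring.
x_1 = 560^2 mod 41041 = 26313.
x_2 = 26313^2 mod 41041 = 12299.
x_3 = 12299^2 mod 41041 = 29316.
Reached i = s−1 = 3 without hitting −1: 28063 is a Miller–Rabin witness and 41041 is composite.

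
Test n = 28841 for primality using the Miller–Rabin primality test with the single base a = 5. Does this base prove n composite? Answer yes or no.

n − 1 = 28840 = 2^3 · 3605, so s = 3 and d = 3605.
x_0 = 5^3605 mod 28841 = 15507.
x_0 is neither 1 nor 28840, so continue squaring.
x_1 = 15507^2 mod 28841 = 19632.
x_2 = 19632^2 mod 28841 = 13141.
Reached i = s−1 = 2 without hitting −1: 5 is a Miller–Rabin witness and 28841 is composite.

yes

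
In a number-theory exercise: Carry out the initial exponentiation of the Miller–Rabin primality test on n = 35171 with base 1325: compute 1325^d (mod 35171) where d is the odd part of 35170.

n − 1 = 35170 = 2^1 · 17585, so s = 1 and d = 17585.
Repeated squaring mod 35171: 1325^1 ≡ 1325, 1325^2 ≡ 32246, 1325^4 ≡ 9072, 1325^8 ≡ 1044, 1325^16 ≡ 34806, 1325^32 ≡ 27712, 1325^64 ≡ 31330, 1325^128 ≡ 16632, 1325^256 ≡ 3509, 1325^512 ≡ 3231, 1325^1024 ≡ 28745, 1325^2048 ≡ 2722, 1325^4096 ≡ 23374, 1325^8192 ≡ 32733, 1325^16384 ≡ 35116.
17585 = 16384 + 1024 + 128 + 32 + 16 + 1, so 1325^17585 ≡ 35116·28745·16632·27712·34806·1325 ≡ 35170 (mod 35171).

35170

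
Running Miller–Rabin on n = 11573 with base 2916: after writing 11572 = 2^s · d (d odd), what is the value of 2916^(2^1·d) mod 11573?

360

n − 1 = 11572 = 2^2 · 2893, so s = 2 and d = 2893.
x_0 = 2916^2893 mod 11573 = 8219.
x_1 = 8219^2 mod 11573 = 360.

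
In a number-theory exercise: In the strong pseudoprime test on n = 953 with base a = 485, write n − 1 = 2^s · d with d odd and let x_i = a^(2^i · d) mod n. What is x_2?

n − 1 = 952 = 2^3 · 119, so s = 3 and d = 119.
Repeated squaring mod 953: 485^1 ≡ 485, 485^2 ≡ 787, 485^4 ≡ 872, 485^8 ≡ 843, 485^16 ≡ 664, 485^32 ≡ 610, 485^64 ≡ 430.
119 = 64 + 32 + 16 + 4 + 2 + 1, so 485^119 ≡ 430·610·664·872·787·485 ≡ 1 (mod 953).
x_0 = 1.
x_1 = 1^2 mod 953 = 1.
x_2 = 1^2 mod 953 = 1.

1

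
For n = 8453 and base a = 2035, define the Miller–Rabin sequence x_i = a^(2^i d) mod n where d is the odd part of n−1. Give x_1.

3992

n − 1 = 8452 = 2^2 · 2113, so s = 2 and d = 2113.
x_0 = 2035^2113 mod 8453 = 2833.
x_1 = 2833^2 mod 8453 = 3992.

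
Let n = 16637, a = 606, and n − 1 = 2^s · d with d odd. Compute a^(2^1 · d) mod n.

n − 1 = 16636 = 2^2 · 4159, so s = 2 and d = 4159.
Repeated squaring mod 16637: 606^1 ≡ 606, 606^2 ≡ 1222, 606^4 ≡ 12591, 606^8 ≡ 15945, 606^16 ≡ 13028, 606^32 ≡ 14747, 606^64 ≡ 11782, 606^128 ≡ 13033, 606^256 ≡ 11956, 606^512 ≡ 832, 606^1024 ≡ 10107, 606^2048 ≡ 269, 606^4096 ≡ 5813.
4159 = 4096 + 32 + 16 + 8 + 4 + 2 + 1, so 606^4159 ≡ 5813·14747·13028·15945·12591·1222·606 ≡ 11274 (mod 16637).
x_0 = 11274.
x_1 = 11274^2 mod 16637 = 13033.

13033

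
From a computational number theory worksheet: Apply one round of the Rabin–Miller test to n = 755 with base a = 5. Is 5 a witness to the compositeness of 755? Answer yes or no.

n − 1 = 754 = 2^1 · 377, so s = 1 and d = 377.
x_0 = 5^377 mod 755 = 25.
x_0 ∉ {1, 754} and s = 1, so 5 is a Miller–Rabin witness and 755 is composite.

yes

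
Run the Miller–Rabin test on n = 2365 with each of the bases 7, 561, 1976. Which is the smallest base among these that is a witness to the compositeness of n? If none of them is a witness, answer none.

7

n − 1 = 2364 = 2^2 · 591, so s = 2 and d = 591.
Base 7: x_0 = 7^591 mod 2365 = 128. x_0 is neither 1 nor 2364, so continue squaring. x_1 = 128^2 mod 2365 = 2194. Reached i = s−1 = 1 without hitting −1: 7 is a Miller–Rabin witness and 2365 is composite.
Base 561: x_0 = 561^591 mod 2365 = 1771. x_0 is neither 1 nor 2364, so continue squaring. x_1 = 1771^2 mod 2365 = 451. Reached i = s−1 = 1 without hitting −1: 561 is a Miller–Rabin witness and 2365 is composite.
Base 1976: x_0 = 1976^591 mod 2365 = 766. x_0 is neither 1 nor 2364, so continue squaring. x_1 = 766^2 mod 2365 = 236. Reached i = s−1 = 1 without hitting −1: 1976 is a Miller–Rabin witness and 2365 is composite.
The smallest witness among the given bases is 7.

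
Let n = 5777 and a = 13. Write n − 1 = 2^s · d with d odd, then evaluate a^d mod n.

n − 1 = 5776 = 2^4 · 361, so s = 4 and d = 361.
Repeated squaring mod 5777: 13^1 ≡ 13, 13^2 ≡ 169, 13^4 ≡ 5453, 13^8 ≡ 990, 13^16 ≡ 3787, 13^32 ≡ 2855, 13^64 ≡ 5455, 13^128 ≡ 5475, 13^256 ≡ 4549.
361 = 256 + 64 + 32 + 8 + 1, so 13^361 ≡ 4549·5455·2855·990·13 ≡ 1473 (mod 5777).

1473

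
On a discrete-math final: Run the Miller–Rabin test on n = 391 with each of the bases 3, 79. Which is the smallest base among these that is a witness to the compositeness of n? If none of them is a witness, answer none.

n − 1 = 390 = 2^1 · 195, so s = 1 and d = 195.
Base 3: x_0 = 3^195 mod 391 = 282. x_0 ∉ {1, 390} and s = 1, so 3 is a Miller–Rabin witness and 391 is composite.
Base 79: x_0 = 79^195 mod 391 = 90. x_0 ∉ {1, 390} and s = 1, so 79 is a Miller–Rabin witness and 391 is composite.
The smallest witness among the given bases is 3.

3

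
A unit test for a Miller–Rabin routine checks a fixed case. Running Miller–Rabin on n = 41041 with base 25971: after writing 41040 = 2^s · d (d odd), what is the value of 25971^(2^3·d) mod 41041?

n − 1 = 41040 = 2^4 · 2565, so s = 4 and d = 2565.
x_0 = 25971^2565 mod 41041 = 21813.
x_1 = 21813^2 mod 41041 = 18656.
x_2 = 18656^2 mod 41041 = 18656.
x_3 = 18656^2 mod 41041 = 18656.

18656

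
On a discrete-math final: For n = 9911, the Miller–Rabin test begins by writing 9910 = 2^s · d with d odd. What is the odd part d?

Halving: 9910 → 4955; 4955 is odd.
So 9910 = 2^1 · 4955.

4955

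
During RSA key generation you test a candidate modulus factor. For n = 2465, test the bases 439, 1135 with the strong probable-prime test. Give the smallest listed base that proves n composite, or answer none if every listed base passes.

439

n − 1 = 2464 = 2^5 · 77, so s = 5 and d = 77.
Base 439: x_0 = 439^77 mod 2465 = 1739. x_0 is neither 1 nor 2464, so continue squaring. x_1 = 1739^2 mod 2465 = 2031. x_2 = 2031^2 mod 2465 = 1016. x_3 = 1016^2 mod 2465 = 1886. x_4 = 1886^2 mod 2465 = 1. x_4 = 1 but x_3 ≠ ±1, a nontrivial square root of 1 — 439 is a witness and 2465 is composite.
Base 1135: x_0 = 1135^77 mod 2465 = 115. x_0 is neither 1 nor 2464, so continue squaring. x_1 = 115^2 mod 2465 = 900. x_2 = 900^2 mod 2465 = 1480. x_3 = 1480^2 mod 2465 = 1480. x_4 = 1480^2 mod 2465 = 1480. Reached i = s−1 = 4 without hitting −1: 1135 is a Miller–Rabin witness and 2465 is composite.
The smallest witness among the given bases is 439.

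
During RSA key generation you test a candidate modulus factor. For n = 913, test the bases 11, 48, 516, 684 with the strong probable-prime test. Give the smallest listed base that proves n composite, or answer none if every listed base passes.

n − 1 = 912 = 2^4 · 57, so s = 4 and d = 57.
Base 11: x_0 = 11^57 mod 913 = 847. x_0 is neither 1 nor 912, so continue squaring. x_1 = 847^2 mod 913 = 704. x_2 = 704^2 mod 913 = 770. x_3 = 770^2 mod 913 = 363. Reached i = s−1 = 3 without hitting −1: 11 is a Miller–Rabin witness and 913 is composite.
Base 48: x_0 = 48^57 mod 913 = 742. x_0 is neither 1 nor 912, so continue squaring. x_1 = 742^2 mod 913 = 25. x_2 = 25^2 mod 913 = 625. x_3 = 625^2 mod 913 = 774. Reached i = s−1 = 3 without hitting −1: 48 is a Miller–Rabin witness and 913 is composite.
Base 516: x_0 = 516^57 mod 913 = 736. x_0 is neither 1 nor 912, so continue squaring. x_1 = 736^2 mod 913 = 287. x_2 = 287^2 mod 913 = 199. x_3 = 199^2 mod 913 = 342. Reached i = s−1 = 3 without hitting −1: 516 is a Miller–Rabin witness and 913 is composite.
Base 684: x_0 = 684^57 mod 913 = 722. x_0 is neither 1 nor 912, so continue squaring. x_1 = 722^2 mod 913 = 874. x_2 = 874^2 mod 913 = 608. x_3 = 608^2 mod 913 = 812. Reached i = s−1 = 3 without hitting −1: 684 is a Miller–Rabin witness and 913 is composite.
The smallest witness among the given bases is 11.

11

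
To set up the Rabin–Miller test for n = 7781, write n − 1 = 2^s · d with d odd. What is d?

Halving: 7780 → 3890 → 1945; 1945 is odd.
So 7780 = 2^2 · 1945.

1945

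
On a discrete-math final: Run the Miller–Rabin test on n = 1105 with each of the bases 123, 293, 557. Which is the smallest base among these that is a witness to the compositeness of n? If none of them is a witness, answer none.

none

n − 1 = 1104 = 2^4 · 69, so s = 4 and d = 69.
Base 123: x_0 = 123^69 mod 1105 = 1058. x_0 is neither 1 nor 1104, so continue squaring. x_1 = 1058^2 mod 1105 = 1104. x_1 ≡ −1, so 123 is not a witness.
Base 293: x_0 = 293^69 mod 1105 = 463. x_0 is neither 1 nor 1104, so continue squaring. x_1 = 463^2 mod 1105 = 1104. x_1 ≡ −1, so 293 is not a witness.
Base 557: x_0 = 557^69 mod 1105 = 47. x_0 is neither 1 nor 1104, so continue squaring. x_1 = 47^2 mod 1105 = 1104. x_1 ≡ −1, so 557 is not a witness.
No listed base is a witness for 1105.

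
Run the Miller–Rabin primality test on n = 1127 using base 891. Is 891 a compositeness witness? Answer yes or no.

n − 1 = 1126 = 2^1 · 563, so s = 1 and d = 563.
x_0 = 891^563 mod 1127 = 1068.
x_0 ∉ {1, 1126} and s = 1, so 891 is a Miller–Rabin witness and 1127 is composite.

yes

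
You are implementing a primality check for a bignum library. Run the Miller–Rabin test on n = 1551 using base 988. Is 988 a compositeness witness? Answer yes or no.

n − 1 = 1550 = 2^1 · 775, so s = 1 and d = 775.
x_0 = 988^775 mod 1551 = 1.
x_0 = 1, so 988 is not a witness.

no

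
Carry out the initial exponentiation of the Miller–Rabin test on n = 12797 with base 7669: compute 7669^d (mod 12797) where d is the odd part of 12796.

n − 1 = 12796 = 2^2 · 3199, so s = 2 and d = 3199.
7669^3199 mod 12797 = 6933.

6933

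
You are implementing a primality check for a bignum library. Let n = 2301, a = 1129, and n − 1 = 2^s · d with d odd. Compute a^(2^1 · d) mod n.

88

n − 1 = 2300 = 2^2 · 575, so s = 2 and d = 575.
x_0 = 1129^575 mod 2301 = 136.
x_1 = 136^2 mod 2301 = 88.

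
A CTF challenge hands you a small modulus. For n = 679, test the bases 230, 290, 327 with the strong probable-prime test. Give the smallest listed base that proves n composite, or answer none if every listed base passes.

none

n − 1 = 678 = 2^1 · 339, so s = 1 and d = 339.
Base 230: x_0 = 230^339 mod 679 = 678. x_0 = 678 ≡ −1, so 230 is not a witness.
Base 290: x_0 = 290^339 mod 679 = 678. x_0 = 678 ≡ −1, so 290 is not a witness.
Base 327: x_0 = 327^339 mod 679 = 678. x_0 = 678 ≡ −1, so 327 is not a witness.
No listed base is a witness for 679.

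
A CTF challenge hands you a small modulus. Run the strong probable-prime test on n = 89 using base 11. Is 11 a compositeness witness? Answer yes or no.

n − 1 = 88 = 2^3 · 11, so s = 3 and d = 11.
x_0 = 11^11 mod 89 = 88.
x_0 = 88 ≡ −1, so 11 is not a witness.

no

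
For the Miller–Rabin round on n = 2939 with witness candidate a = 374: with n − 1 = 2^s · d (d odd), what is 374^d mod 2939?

n − 1 = 2938 = 2^1 · 1469, so s = 1 and d = 1469.
Repeated squaring mod 2939: 374^1 ≡ 374, 374^2 ≡ 1743, 374^4 ≡ 2062, 374^8 ≡ 2050, 374^16 ≡ 2669, 374^32 ≡ 2364, 374^64 ≡ 1457, 374^128 ≡ 891, 374^256 ≡ 351, 374^512 ≡ 2702, 374^1024 ≡ 328.
1469 = 1024 + 256 + 128 + 32 + 16 + 8 + 4 + 1, so 374^1469 ≡ 328·351·891·2364·2669·2050·2062·374 ≡ 2938 (mod 2939).

2938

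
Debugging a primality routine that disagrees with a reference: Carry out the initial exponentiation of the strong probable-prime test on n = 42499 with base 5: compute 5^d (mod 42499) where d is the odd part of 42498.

n − 1 = 42498 = 2^1 · 21249, so s = 1 and d = 21249.
5^21249 mod 42499 = 1.

1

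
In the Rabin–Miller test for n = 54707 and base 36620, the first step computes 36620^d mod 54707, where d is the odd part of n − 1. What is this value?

8994

n − 1 = 54706 = 2^1 · 27353, so s = 1 and d = 27353.
36620^27353 mod 54707 = 8994.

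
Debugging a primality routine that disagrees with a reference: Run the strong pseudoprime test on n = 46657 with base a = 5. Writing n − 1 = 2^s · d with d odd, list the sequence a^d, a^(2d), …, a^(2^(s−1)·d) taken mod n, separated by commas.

746, 43289, 5773, 14431, 23570, 1

n − 1 = 46656 = 2^6 · 729, so s = 6 and d = 729.
x_0 = 5^729 mod 46657 = 746.
x_1 = 746^2 mod 46657 = 43289.
x_2 = 43289^2 mod 46657 = 5773.
x_3 = 5773^2 mod 46657 = 14431.
x_4 = 14431^2 mod 46657 = 23570.
x_5 = 23570^2 mod 46657 = 1.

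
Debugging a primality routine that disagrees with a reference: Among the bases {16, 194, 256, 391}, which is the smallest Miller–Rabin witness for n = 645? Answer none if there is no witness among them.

none

n − 1 = 644 = 2^2 · 161, so s = 2 and d = 161.
Base 16: x_0 = 16^161 mod 645 = 1. x_0 = 1, so 16 is not a witness.
Base 194: x_0 = 194^161 mod 645 = 644. x_0 = 644 ≡ −1, so 194 is not a witness.
Base 256: x_0 = 256^161 mod 645 = 1. x_0 = 1, so 256 is not a witness.
Base 391: x_0 = 391^161 mod 645 = 1. x_0 = 1, so 391 is not a witness.
No listed base is a witness for 645.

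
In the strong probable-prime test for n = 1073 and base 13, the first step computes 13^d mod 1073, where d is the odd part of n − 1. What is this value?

758

n − 1 = 1072 = 2^4 · 67, so s = 4 and d = 67.
13^67 mod 1073 = 758.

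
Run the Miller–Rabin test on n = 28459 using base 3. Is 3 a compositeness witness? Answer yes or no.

yes

n − 1 = 28458 = 2^1 · 14229, so s = 1 and d = 14229.
x_0 = 3^14229 mod 28459 = 3989.
x_0 ∉ {1, 28458} and s = 1, so 3 is a Miller–Rabin witness and 28459 is composite.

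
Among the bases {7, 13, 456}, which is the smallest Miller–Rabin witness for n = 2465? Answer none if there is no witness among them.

n − 1 = 2464 = 2^5 · 77, so s = 5 and d = 77.
Base 7: x_0 = 7^77 mod 2465 = 2437. x_0 is neither 1 nor 2464, so continue squaring. x_1 = 2437^2 mod 2465 = 784. x_2 = 784^2 mod 2465 = 871. x_3 = 871^2 mod 2465 = 1886. x_4 = 1886^2 mod 2465 = 1. x_4 = 1 but x_3 ≠ ±1, a nontrivial square root of 1 — 7 is a witness and 2465 is composite.
Base 13: x_0 = 13^77 mod 2465 = 608. x_0 is neither 1 nor 2464, so continue squaring. x_1 = 608^2 mod 2465 = 2379. x_2 = 2379^2 mod 2465 = 1. x_2 = 1 but x_1 ≠ ±1, a nontrivial square root of 1 — 13 is a witness and 2465 is composite.
Base 456: x_0 = 456^77 mod 2465 = 481. x_0 is neither 1 nor 2464, so continue squaring. x_1 = 481^2 mod 2465 = 2116. x_2 = 2116^2 mod 2465 = 1016. x_3 = 1016^2 mod 2465 = 1886. x_4 = 1886^2 mod 2465 = 1. x_4 = 1 but x_3 ≠ ±1, a nontrivial square root of 1 — 456 is a witness and 2465 is composite.
The smallest witness among the given bases is 7.

7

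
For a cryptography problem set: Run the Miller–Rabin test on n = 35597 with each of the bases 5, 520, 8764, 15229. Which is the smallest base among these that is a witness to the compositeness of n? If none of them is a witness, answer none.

n − 1 = 35596 = 2^2 · 8899, so s = 2 and d = 8899.
Base 5: x_0 = 5^8899 mod 35597 = 15024. x_0 is neither 1 nor 35596, so continue squaring. x_1 = 15024^2 mod 35597 = 35596. x_1 ≡ −1, so 5 is not a witness.
Base 520: x_0 = 520^8899 mod 35597 = 35596. x_0 = 35596 ≡ −1, so 520 is not a witness.
Base 8764: x_0 = 8764^8899 mod 35597 = 35596. x_0 = 35596 ≡ −1, so 8764 is not a witness.
Base 15229: x_0 = 15229^8899 mod 35597 = 1. x_0 = 1, so 15229 is not a witness.
No listed base is a witness for 35597.

none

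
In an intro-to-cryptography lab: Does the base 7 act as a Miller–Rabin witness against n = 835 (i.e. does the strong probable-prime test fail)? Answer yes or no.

n − 1 = 834 = 2^1 · 417, so s = 1 and d = 417.
x_0 = 7^417 mod 835 = 717.
x_0 ∉ {1, 834} and s = 1, so 7 is a Miller–Rabin witness and 835 is composite.

yes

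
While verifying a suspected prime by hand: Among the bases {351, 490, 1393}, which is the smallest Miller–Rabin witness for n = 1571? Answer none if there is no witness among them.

n − 1 = 1570 = 2^1 · 785, so s = 1 and d = 785.
Base 351: x_0 = 351^785 mod 1571 = 1570. x_0 = 1570 ≡ −1, so 351 is not a witness.
Base 490: x_0 = 490^785 mod 1571 = 1570. x_0 = 1570 ≡ −1, so 490 is not a witness.
Base 1393: x_0 = 1393^785 mod 1571 = 1570. x_0 = 1570 ≡ −1, so 1393 is not a witness.
No listed base is a witness for 1571.

none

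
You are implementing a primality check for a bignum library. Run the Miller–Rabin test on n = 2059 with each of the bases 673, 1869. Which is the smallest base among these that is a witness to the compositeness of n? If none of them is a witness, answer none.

none

n − 1 = 2058 = 2^1 · 1029, so s = 1 and d = 1029.
Base 673: x_0 = 673^1029 mod 2059 = 2058. x_0 = 2058 ≡ −1, so 673 is not a witness.
Base 1869: x_0 = 1869^1029 mod 2059 = 2058. x_0 = 2058 ≡ −1, so 1869 is not a witness.
No listed base is a witness for 2059.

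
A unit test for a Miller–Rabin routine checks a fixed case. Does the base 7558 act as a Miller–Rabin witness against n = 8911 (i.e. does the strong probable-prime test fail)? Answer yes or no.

n − 1 = 8910 = 2^1 · 4455, so s = 1 and d = 4455.
x_0 = 7558^4455 mod 8911 = 8644.
x_0 ∉ {1, 8910} and s = 1, so 7558 is a Miller–Rabin witness and 8911 is composite.

yes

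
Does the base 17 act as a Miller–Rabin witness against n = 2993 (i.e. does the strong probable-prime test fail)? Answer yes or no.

yes

n − 1 = 2992 = 2^4 · 187, so s = 4 and d = 187.
By repeated squaring, 17^187 ≡ 1627 (mod 2993).
x_0 = 17^187 mod 2993 = 1627.
x_0 is neither 1 nor 2992, so continue squaring.
x_1 = 1627^2 mod 2993 = 1317.
x_2 = 1317^2 mod 2993 = 1542.
x_3 = 1542^2 mod 2993 = 1322.
Reached i = s−1 = 3 without hitting −1: 17 is a Miller–Rabin witness and 2993 is composite.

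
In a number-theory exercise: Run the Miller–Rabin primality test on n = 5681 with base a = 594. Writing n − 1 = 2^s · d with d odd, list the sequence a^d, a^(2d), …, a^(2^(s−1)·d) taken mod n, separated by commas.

74, 5476, 2258, 2707

n − 1 = 5680 = 2^4 · 355, so s = 4 and d = 355.
x_0 = 594^355 mod 5681 = 74.
x_1 = 74^2 mod 5681 = 5476.
x_2 = 5476^2 mod 5681 = 2258.
x_3 = 2258^2 mod 5681 = 2707.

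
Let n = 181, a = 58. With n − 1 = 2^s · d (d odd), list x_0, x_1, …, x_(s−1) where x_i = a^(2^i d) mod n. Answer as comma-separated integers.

n − 1 = 180 = 2^2 · 45, so s = 2 and d = 45.
x_0 = 58^45 mod 181 = 162.
x_1 = 162^2 mod 181 = 180.

162, 180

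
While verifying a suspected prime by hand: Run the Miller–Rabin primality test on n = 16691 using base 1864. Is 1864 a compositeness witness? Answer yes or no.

n − 1 = 16690 = 2^1 · 8345, so s = 1 and d = 8345.
x_0 = 1864^8345 mod 16691 = 16690.
x_0 = 16690 ≡ −1, so 1864 is not a witness.

no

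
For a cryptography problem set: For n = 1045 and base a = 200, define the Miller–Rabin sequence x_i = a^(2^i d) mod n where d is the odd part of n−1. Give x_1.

400

n − 1 = 1044 = 2^2 · 261, so s = 2 and d = 261.
x_0 = 200^261 mod 1045 = 1025.
x_1 = 1025^2 mod 1045 = 400.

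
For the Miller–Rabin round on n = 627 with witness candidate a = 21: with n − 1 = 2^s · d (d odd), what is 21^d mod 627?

n − 1 = 626 = 2^1 · 313, so s = 1 and d = 313.
21^313 mod 627 = 318.

318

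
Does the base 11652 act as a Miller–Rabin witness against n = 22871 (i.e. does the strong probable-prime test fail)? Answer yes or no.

n − 1 = 22870 = 2^1 · 11435, so s = 1 and d = 11435.
x_0 = 11652^11435 mod 22871 = 1.
x_0 = 1, so 11652 is not a witness.

no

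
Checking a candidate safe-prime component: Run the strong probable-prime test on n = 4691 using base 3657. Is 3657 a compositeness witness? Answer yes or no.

no

n − 1 = 4690 = 2^1 · 2345, so s = 1 and d = 2345.
x_0 = 3657^2345 mod 4691 = 4690.
x_0 = 4690 ≡ −1, so 3657 is not a witness.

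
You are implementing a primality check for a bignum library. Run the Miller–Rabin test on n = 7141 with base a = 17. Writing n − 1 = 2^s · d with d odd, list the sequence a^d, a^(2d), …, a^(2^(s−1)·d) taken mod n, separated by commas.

267, 7020

n − 1 = 7140 = 2^2 · 1785, so s = 2 and d = 1785.
x_0 = 17^1785 mod 7141 = 267.
x_1 = 267^2 mod 7141 = 7020.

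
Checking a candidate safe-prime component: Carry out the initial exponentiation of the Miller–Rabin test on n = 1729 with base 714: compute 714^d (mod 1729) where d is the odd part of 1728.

77

n − 1 = 1728 = 2^6 · 27, so s = 6 and d = 27.
714^27 mod 1729 = 77.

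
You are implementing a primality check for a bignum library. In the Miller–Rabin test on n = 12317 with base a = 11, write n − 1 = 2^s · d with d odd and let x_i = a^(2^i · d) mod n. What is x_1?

6879

n − 1 = 12316 = 2^2 · 3079, so s = 2 and d = 3079.
x_0 = 11^3079 mod 12317 = 6965.
x_1 = 6965^2 mod 12317 = 6879.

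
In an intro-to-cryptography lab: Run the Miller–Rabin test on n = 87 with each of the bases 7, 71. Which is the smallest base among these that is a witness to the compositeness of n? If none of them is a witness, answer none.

n − 1 = 86 = 2^1 · 43, so s = 1 and d = 43.
Base 7: x_0 = 7^43 mod 87 = 7. x_0 ∉ {1, 86} and s = 1, so 7 is a Miller–Rabin witness and 87 is composite.
Base 71: x_0 = 71^43 mod 87 = 71. x_0 ∉ {1, 86} and s = 1, so 71 is a Miller–Rabin witness and 87 is composite.
The smallest witness among the given bases is 7.

7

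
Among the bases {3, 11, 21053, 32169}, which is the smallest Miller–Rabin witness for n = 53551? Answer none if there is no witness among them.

n − 1 = 53550 = 2^1 · 26775, so s = 1 and d = 26775.
Base 3: x_0 = 3^26775 mod 53551 = 53550. x_0 = 53550 ≡ −1, so 3 is not a witness.
Base 11: x_0 = 11^26775 mod 53551 = 53550. x_0 = 53550 ≡ −1, so 11 is not a witness.
Base 21053: x_0 = 21053^26775 mod 53551 = 1. x_0 = 1, so 21053 is not a witness.
Base 32169: x_0 = 32169^26775 mod 53551 = 53550. x_0 = 53550 ≡ −1, so 32169 is not a witness.
No listed base is a witness for 53551.

none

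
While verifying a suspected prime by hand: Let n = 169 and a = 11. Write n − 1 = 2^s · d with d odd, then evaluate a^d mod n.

60

n − 1 = 168 = 2^3 · 21, so s = 3 and d = 21.
11^21 mod 169 = 60.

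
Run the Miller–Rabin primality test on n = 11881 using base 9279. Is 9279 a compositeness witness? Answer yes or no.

n − 1 = 11880 = 2^3 · 1485, so s = 3 and d = 1485.
x_0 = 9279^1485 mod 11881 = 5744.
x_0 is neither 1 nor 11880, so continue squaring.
x_1 = 5744^2 mod 11881 = 11880.
x_1 ≡ −1, so 9279 is not a witness.

no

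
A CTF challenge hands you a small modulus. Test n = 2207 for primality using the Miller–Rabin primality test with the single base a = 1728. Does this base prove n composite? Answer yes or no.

no

n − 1 = 2206 = 2^1 · 1103, so s = 1 and d = 1103.
Repeated squaring mod 2207: 1728^1 ≡ 1728, 1728^2 ≡ 2120, 1728^4 ≡ 948, 1728^8 ≡ 455, 1728^16 ≡ 1774, 1728^32 ≡ 2101, 1728^64 ≡ 201, 1728^128 ≡ 675, 1728^256 ≡ 983, 1728^512 ≡ 1830, 1728^1024 ≡ 881.
1103 = 1024 + 64 + 8 + 4 + 2 + 1, so 1728^1103 ≡ 881·201·455·948·2120·1728 ≡ 1 (mod 2207).
x_0 = 1728^1103 mod 2207 = 1.
x_0 = 1, so 1728 is not a witness.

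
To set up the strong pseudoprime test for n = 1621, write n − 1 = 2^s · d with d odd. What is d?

405

Halving: 1620 → 810 → 405; 405 is odd.
So 1620 = 2^2 · 405.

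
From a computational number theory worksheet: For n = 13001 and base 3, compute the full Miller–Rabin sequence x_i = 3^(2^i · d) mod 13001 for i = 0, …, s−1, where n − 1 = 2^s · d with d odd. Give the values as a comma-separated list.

4852, 10094, 13000

n − 1 = 13000 = 2^3 · 1625, so s = 3 and d = 1625.
x_0 = 3^1625 mod 13001 = 4852.
x_1 = 4852^2 mod 13001 = 10094.
x_2 = 10094^2 mod 13001 = 13000.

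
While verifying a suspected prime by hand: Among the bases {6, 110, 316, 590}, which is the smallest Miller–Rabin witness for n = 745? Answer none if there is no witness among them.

n − 1 = 744 = 2^3 · 93, so s = 3 and d = 93.
Base 6: x_0 = 6^93 mod 745 = 626. x_0 is neither 1 nor 744, so continue squaring. x_1 = 626^2 mod 745 = 6. x_2 = 6^2 mod 745 = 36. Reached i = s−1 = 2 without hitting −1: 6 is a Miller–Rabin witness and 745 is composite.
Base 110: x_0 = 110^93 mod 745 = 270. x_0 is neither 1 nor 744, so continue squaring. x_1 = 270^2 mod 745 = 635. x_2 = 635^2 mod 745 = 180. Reached i = s−1 = 2 without hitting −1: 110 is a Miller–Rabin witness and 745 is composite.
Base 316: x_0 = 316^93 mod 745 = 461. x_0 is neither 1 nor 744, so continue squaring. x_1 = 461^2 mod 745 = 196. x_2 = 196^2 mod 745 = 421. Reached i = s−1 = 2 without hitting −1: 316 is a Miller–Rabin witness and 745 is composite.
Base 590: x_0 = 590^93 mod 745 = 715. x_0 is neither 1 nor 744, so continue squaring. x_1 = 715^2 mod 745 = 155. x_2 = 155^2 mod 745 = 185. Reached i = s−1 = 2 without hitting −1: 590 is a Miller–Rabin witness and 745 is composite.
The smallest witness among the given bases is 6.

6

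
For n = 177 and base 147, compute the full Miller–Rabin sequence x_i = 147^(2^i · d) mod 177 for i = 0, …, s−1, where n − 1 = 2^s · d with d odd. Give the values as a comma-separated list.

n − 1 = 176 = 2^4 · 11, so s = 4 and d = 11.
x_0 = 147^11 mod 177 = 66.
x_1 = 66^2 mod 177 = 108.
x_2 = 108^2 mod 177 = 159.
x_3 = 159^2 mod 177 = 147.

66, 108, 159, 147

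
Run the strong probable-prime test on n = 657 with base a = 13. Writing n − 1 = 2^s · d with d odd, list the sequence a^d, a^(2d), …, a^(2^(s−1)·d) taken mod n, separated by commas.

n − 1 = 656 = 2^4 · 41, so s = 4 and d = 41.
x_0 = 13^41 mod 657 = 277.
x_1 = 277^2 mod 657 = 517.
x_2 = 517^2 mod 657 = 547.
x_3 = 547^2 mod 657 = 274.

277, 517, 547, 274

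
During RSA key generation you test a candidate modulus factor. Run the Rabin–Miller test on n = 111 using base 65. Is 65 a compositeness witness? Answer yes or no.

yes

n − 1 = 110 = 2^1 · 55, so s = 1 and d = 55.
By repeated squaring, 65^55 ≡ 65 (mod 111).
x_0 = 65^55 mod 111 = 65.
x_0 ∉ {1, 110} and s = 1, so 65 is a Miller–Rabin witness and 111 is composite.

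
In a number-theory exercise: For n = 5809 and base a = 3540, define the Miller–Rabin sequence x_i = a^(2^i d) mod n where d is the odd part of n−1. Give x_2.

n − 1 = 5808 = 2^4 · 363, so s = 4 and d = 363.
x_0 = 3540^363 mod 5809 = 4007.
x_1 = 4007^2 mod 5809 = 5782.
x_2 = 5782^2 mod 5809 = 729.

729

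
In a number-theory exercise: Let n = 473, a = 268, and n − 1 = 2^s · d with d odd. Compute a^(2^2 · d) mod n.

455

n − 1 = 472 = 2^3 · 59, so s = 3 and d = 59.
x_0 = 268^59 mod 473 = 267.
x_1 = 267^2 mod 473 = 339.
x_2 = 339^2 mod 473 = 455.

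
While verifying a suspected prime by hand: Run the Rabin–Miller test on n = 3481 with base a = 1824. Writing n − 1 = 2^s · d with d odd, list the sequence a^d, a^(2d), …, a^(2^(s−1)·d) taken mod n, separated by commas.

n − 1 = 3480 = 2^3 · 435, so s = 3 and d = 435.
x_0 = 1824^435 mod 3481 = 294.
x_1 = 294^2 mod 3481 = 2892.
x_2 = 2892^2 mod 3481 = 2302.

294, 2892, 2302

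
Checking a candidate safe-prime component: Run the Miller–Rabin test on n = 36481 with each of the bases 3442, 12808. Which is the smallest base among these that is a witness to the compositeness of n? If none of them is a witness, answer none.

n − 1 = 36480 = 2^7 · 285, so s = 7 and d = 285.
Base 3442: x_0 = 3442^285 mod 36481 = 1. x_0 = 1, so 3442 is not a witness.
Base 12808: x_0 = 12808^285 mod 36481 = 7639. x_0 is neither 1 nor 36480, so continue squaring. x_1 = 7639^2 mod 36481 = 21202. x_2 = 21202^2 mod 36481 = 5922. x_3 = 5922^2 mod 36481 = 11843. x_4 = 11843^2 mod 36481 = 23685. x_5 = 23685^2 mod 36481 = 10888. x_6 = 10888^2 mod 36481 = 21775. Reached i = s−1 = 6 without hitting −1: 12808 is a Miller–Rabin witness and 36481 is composite.
The smallest witness among the given bases is 12808.

12808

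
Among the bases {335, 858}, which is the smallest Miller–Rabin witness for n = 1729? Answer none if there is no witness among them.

n − 1 = 1728 = 2^6 · 27, so s = 6 and d = 27.
Base 335: x_0 = 335^27 mod 1729 = 1728. x_0 = 1728 ≡ −1, so 335 is not a witness.
Base 858: x_0 = 858^27 mod 1729 = 1443. x_0 is neither 1 nor 1728, so continue squaring. x_1 = 1443^2 mod 1729 = 533. x_2 = 533^2 mod 1729 = 533. x_3 = 533^2 mod 1729 = 533. x_4 = 533^2 mod 1729 = 533. x_5 = 533^2 mod 1729 = 533. Reached i = s−1 = 5 without hitting −1: 858 is a Miller–Rabin witness and 1729 is composite.
The smallest witness among the given bases is 858.

858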